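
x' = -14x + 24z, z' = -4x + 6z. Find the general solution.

x(t) = 2C_1e^(-2t) + 3C_2e^(-6t), z(t) = C_1e^(-2t) + C_2e^(-6t)

Coefficient matrix A = [[-14, 24], [-4, 6]].
Characteristic polynomial det(A - λI) = λ^2 + 8λ + 12 = 0.
Eigenvalues λ = -2, -6.
For λ=-2: (A-λI) row 1 is [-12, 24], so an eigenvector is (2, 1).
For λ=-6: (A-λI) row 1 is [-8, 24], so an eigenvector is (3, 1).
General solution: C_1e^(-2t)(2,1) + C_2e^(-6t)(3,1).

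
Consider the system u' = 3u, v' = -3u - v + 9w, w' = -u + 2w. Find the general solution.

Coefficient matrix A = [[3, 0, 0], [-3, -1, 9], [-1, 0, 2]].
det(A - λI) = 0 gives eigenvalues λ = -1, 3, 2.
For λ=-1: eigenvector (0,1,0).
For λ=3: eigenvector (1,-3,-1).
For λ=2: eigenvector (0,3,1).
General solution: c_1e^(-t)(0,1,0) + c_2e^(3t)(1,-3,-1) + c_3e^(2t)(0,3,1).

u(t) = c_2e^(3t), v(t) = c_1e^(-t) - 3c_2e^(3t) + 3c_3e^(2t), w(t) = -c_2e^(3t) + c_3e^(2t)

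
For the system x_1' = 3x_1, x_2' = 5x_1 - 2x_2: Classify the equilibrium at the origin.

A = [[3,0],[5,-2]]; det(A-λI) = λ^2 - λ - 6.
λ = -2, 3: opposite signs.

saddle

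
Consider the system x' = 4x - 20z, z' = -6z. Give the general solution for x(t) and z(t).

Coefficient matrix A = [[4, -20], [0, -6]].
Characteristic polynomial det(A - λI) = λ^2 + 2λ - 24 = 0.
Eigenvalues λ = -6, 4.
For λ=-6: (A-λI) row 1 is [10, -20], so an eigenvector is (2, 1).
For λ=4: (A-λI) row 1 is [0, -20], so an eigenvector is (-1, 0).
General solution: C_1e^(-6t)(2,1) + C_2e^(4t)(-1,0).

x(t) = 2C_1e^(-6t) - C_2e^(4t), z(t) = C_1e^(-6t)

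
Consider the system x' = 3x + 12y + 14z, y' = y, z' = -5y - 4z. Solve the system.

Coefficient matrix A = [[3, 12, 14], [0, 1, 0], [0, -5, -4]].
det(A - λI) = 0 gives eigenvalues λ = 1, 3, -4.
For λ=1: eigenvector (1,1,-1).
For λ=3: eigenvector (1,0,0).
For λ=-4: eigenvector (-2,0,1).
General solution: C_1e^(t)(1,1,-1) + C_2e^(3t)(1,0,0) + C_3e^(-4t)(-2,0,1).

x(t) = C_1e^(t) + C_2e^(3t) - 2C_3e^(-4t), y(t) = C_1e^(t), z(t) = -C_1e^(t) + C_3e^(-4t)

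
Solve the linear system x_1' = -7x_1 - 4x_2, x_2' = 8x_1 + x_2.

x_1(t) = -C_1e^(-3t)sin(4t) + C_2e^(-3t)cos(4t), x_2(t) = C_1e^(-3t)sin(4t) + C_1e^(-3t)cos(4t) + C_2e^(-3t)sin(4t) - C_2e^(-3t)cos(4t)

Coefficient matrix A = [[-7, -4], [8, 1]].
Characteristic polynomial det(A - λI) = λ^2 + 6λ + 25 = 0.
Eigenvalues λ = -3 ± 4i (complex conjugate pair).
For λ=-3+4i: an eigenvector is (0,1) - i(-1,1) = (0 + i, 1 - i).
A real fundamental pair from Re and Im of e^((-3+4i)t)v: X_1 = e^(-3t)(cos(4t)·(0,1) + sin(4t)·(-1,1)), X_2 = e^(-3t)(sin(4t)·(0,1) - cos(4t)·(-1,1)).
General solution: C_1X_1 + C_2X_2.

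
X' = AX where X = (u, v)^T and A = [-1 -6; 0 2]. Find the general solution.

u(t) = -2c_1e^(2t) - c_2e^(-t), v(t) = c_1e^(2t)

Coefficient matrix A = [[-1, -6], [0, 2]].
Characteristic polynomial det(A - λI) = λ^2 - λ - 2 = 0.
Eigenvalues λ = 2, -1.
For λ=2: (A-λI) row 1 is [-3, -6], so an eigenvector is (-2, 1).
For λ=-1: (A-λI) row 1 is [0, -6], so an eigenvector is (-1, 0).
General solution: c_1e^(2t)(-2,1) + c_2e^(-t)(-1,0).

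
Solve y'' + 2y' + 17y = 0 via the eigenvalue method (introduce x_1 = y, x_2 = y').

y(t) = K_1e^(-t)cos(4t) + K_2e^(-t)sin(4t)

Let x_1 = y, x_2 = y'. Then x_1' = x_2 and x_2' = -17x_1 - 2x_2.
A = [[0,1],[-17,-2]]; det(A-λI) = λ^2 + 2λ + 17.
Eigenvalues λ = -1 ± 4i.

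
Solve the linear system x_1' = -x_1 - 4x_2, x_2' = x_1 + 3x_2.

x_1(t) = 2c_1e^(t) + 2c_2te^(t) + 3c_2e^(t), x_2(t) = -c_1e^(t) - c_2te^(t) - 2c_2e^(t)

Coefficient matrix A = [[-1, -4], [1, 3]].
Characteristic polynomial det(A - λI) = λ^2 - 2λ + 1 = 0.
Single eigenvalue λ = 1 with algebraic multiplicity 2.
Eigenvector v = (2,-1); generalized eigenvector w with (A-λI)w=v is (3,-2).
General solution: e^(t)[c_1·v + c_2·(t·v + w)].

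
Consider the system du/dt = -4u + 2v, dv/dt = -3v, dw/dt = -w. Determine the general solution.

u(t) = K_1e^(-4t) + 2K_2e^(-3t), v(t) = K_2e^(-3t), w(t) = K_3e^(-t)

Coefficient matrix A = [[-4, 2, 0], [0, -3, 0], [0, 0, -1]].
det(A - λI) = 0 gives eigenvalues λ = -4, -3, -1.
For λ=-4: eigenvector (1,0,0).
For λ=-3: eigenvector (2,1,0).
For λ=-1: eigenvector (0,0,1).
General solution: K_1e^(-4t)(1,0,0) + K_2e^(-3t)(2,1,0) + K_3e^(-t)(0,0,1).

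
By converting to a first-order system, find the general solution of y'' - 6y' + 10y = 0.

Let x_1 = y, x_2 = y'. Then x_1' = x_2 and x_2' = -10x_1 + 6x_2.
A = [[0,1],[-10,6]]; det(A-λI) = λ^2 - 6λ + 10.
Eigenvalues λ = 3 ± i.

y(t) = C_1e^(3t)cos(t) + C_2e^(3t)sin(t)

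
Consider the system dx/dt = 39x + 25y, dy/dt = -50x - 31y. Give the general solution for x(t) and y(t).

Coefficient matrix A = [[39, 25], [-50, -31]].
Characteristic polynomial det(A - λI) = λ^2 - 8λ + 41 = 0.
Eigenvalues λ = 4 ± 5i (complex conjugate pair).
For λ=4+5i: an eigenvector is (-2,3) - i(1,-1) = (-2 - i, 3 + i).
A real fundamental pair from Re and Im of e^((4+5i)t)v: X_1 = e^(4t)(cos(5t)·(-2,3) + sin(5t)·(1,-1)), X_2 = e^(4t)(sin(5t)·(-2,3) - cos(5t)·(1,-1)).
General solution: K_1X_1 + K_2X_2.

x(t) = K_1e^(4t)sin(5t) - 2K_1e^(4t)cos(5t) - 2K_2e^(4t)sin(5t) - K_2e^(4t)cos(5t), y(t) = -K_1e^(4t)sin(5t) + 3K_1e^(4t)cos(5t) + 3K_2e^(4t)sin(5t) + K_2e^(4t)cos(5t)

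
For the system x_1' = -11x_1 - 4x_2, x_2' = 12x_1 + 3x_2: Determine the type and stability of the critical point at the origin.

stable node

A = [[-11,-4],[12,3]]; det(A-λI) = λ^2 + 8λ + 15.
λ = -3, -5: both negative.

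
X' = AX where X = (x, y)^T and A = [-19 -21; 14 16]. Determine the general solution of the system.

x(t) = -C_1e^(2t) - 3C_2e^(-5t), y(t) = C_1e^(2t) + 2C_2e^(-5t)

Coefficient matrix A = [[-19, -21], [14, 16]].
Characteristic polynomial det(A - λI) = λ^2 + 3λ - 10 = 0.
Eigenvalues λ = 2, -5.
For λ=2: (A-λI) row 1 is [-21, -21], so an eigenvector is (-1, 1).
For λ=-5: (A-λI) row 1 is [-14, -21], so an eigenvector is (-3, 2).
General solution: C_1e^(2t)(-1,1) + C_2e^(-5t)(-3,2).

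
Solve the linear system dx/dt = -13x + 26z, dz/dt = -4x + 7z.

x(t) = 3C_1e^(-3t)sin(2t) + 2C_1e^(-3t)cos(2t) + 2C_2e^(-3t)sin(2t) - 3C_2e^(-3t)cos(2t), z(t) = C_1e^(-3t)sin(2t) + C_1e^(-3t)cos(2t) + C_2e^(-3t)sin(2t) - C_2e^(-3t)cos(2t)

Coefficient matrix A = [[-13, 26], [-4, 7]].
Characteristic polynomial det(A - λI) = λ^2 + 6λ + 13 = 0.
Eigenvalues λ = -3 ± 2i (complex conjugate pair).
For λ=-3+2i: an eigenvector is (2,1) - i(3,1) = (2 - 3i, 1 - i).
A real fundamental pair from Re and Im of e^((-3+2i)t)v: X_1 = e^(-3t)(cos(2t)·(2,1) + sin(2t)·(3,1)), X_2 = e^(-3t)(sin(2t)·(2,1) - cos(2t)·(3,1)).
General solution: C_1X_1 + C_2X_2.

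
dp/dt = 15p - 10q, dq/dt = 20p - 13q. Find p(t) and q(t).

p(t) = 2C_1e^(t)sin(2t) + C_1e^(t)cos(2t) + C_2e^(t)sin(2t) - 2C_2e^(t)cos(2t), q(t) = 3C_1e^(t)sin(2t) + C_1e^(t)cos(2t) + C_2e^(t)sin(2t) - 3C_2e^(t)cos(2t)

Coefficient matrix A = [[15, -10], [20, -13]].
Characteristic polynomial det(A - λI) = λ^2 - 2λ + 5 = 0.
Eigenvalues λ = 1 ± 2i (complex conjugate pair).
For λ=1+2i: an eigenvector is (1,1) - i(2,3) = (1 - 2i, 1 - 3i).
A real fundamental pair from Re and Im of e^((1+2i)t)v: X_1 = e^(t)(cos(2t)·(1,1) + sin(2t)·(2,3)), X_2 = e^(t)(sin(2t)·(1,1) - cos(2t)·(2,3)).
General solution: C_1X_1 + C_2X_2.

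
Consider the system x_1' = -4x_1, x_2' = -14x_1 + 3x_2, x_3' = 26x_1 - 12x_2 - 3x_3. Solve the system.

Coefficient matrix A = [[-4, 0, 0], [-14, 3, 0], [26, -12, -3]].
det(A - λI) = 0 gives eigenvalues λ = -3, 3, -4.
For λ=-3: eigenvector (0,0,1).
For λ=3: eigenvector (0,1,-2).
For λ=-4: eigenvector (1,2,-2).
General solution: C_1e^(-3t)(0,0,1) + C_2e^(3t)(0,1,-2) + C_3e^(-4t)(1,2,-2).

x_1(t) = C_3e^(-4t), x_2(t) = C_2e^(3t) + 2C_3e^(-4t), x_3(t) = C_1e^(-3t) - 2C_2e^(3t) - 2C_3e^(-4t)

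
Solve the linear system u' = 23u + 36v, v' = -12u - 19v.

u(t) = 2C_1e^(5t) - 3C_2e^(-t), v(t) = -C_1e^(5t) + 2C_2e^(-t)

Coefficient matrix A = [[23, 36], [-12, -19]].
Characteristic polynomial det(A - λI) = λ^2 - 4λ - 5 = 0.
Eigenvalues λ = 5, -1.
For λ=5: (A-λI) row 1 is [18, 36], so an eigenvector is (2, -1).
For λ=-1: (A-λI) row 1 is [24, 36], so an eigenvector is (-3, 2).
General solution: C_1e^(5t)(2,-1) + C_2e^(-t)(-3,2).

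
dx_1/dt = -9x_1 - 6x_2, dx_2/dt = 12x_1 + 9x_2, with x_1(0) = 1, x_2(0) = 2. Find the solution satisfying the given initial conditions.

Coefficient matrix A = [[-9, -6], [12, 9]].
Characteristic polynomial det(A - λI) = λ^2 - 9 = 0.
Eigenvalues λ = -3, 3.
For λ=-3: (A-λI) row 1 is [-6, -6], so an eigenvector is (-1, 1).
For λ=3: (A-λI) row 1 is [-12, -6], so an eigenvector is (1, -2).
General solution: K_1e^(-3t)(-1,1) + K_2e^(3t)(1,-2).
Applying x_1(0)=1, x_2(0)=2 gives K_1=-4, K_2=-3.

x_1(t) = -3e^(3t) + 4e^(-3t), x_2(t) = 6e^(3t) - 4e^(-3t)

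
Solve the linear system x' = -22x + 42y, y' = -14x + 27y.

Coefficient matrix A = [[-22, 42], [-14, 27]].
Characteristic polynomial det(A - λI) = λ^2 - 5λ - 6 = 0.
Eigenvalues λ = 6, -1.
For λ=6: (A-λI) row 1 is [-28, 42], so an eigenvector is (-3, -2).
For λ=-1: (A-λI) row 1 is [-21, 42], so an eigenvector is (-2, -1).
General solution: c_1e^(6t)(-3,-2) + c_2e^(-t)(-2,-1).

x(t) = -3c_1e^(6t) - 2c_2e^(-t), y(t) = -2c_1e^(6t) - c_2e^(-t)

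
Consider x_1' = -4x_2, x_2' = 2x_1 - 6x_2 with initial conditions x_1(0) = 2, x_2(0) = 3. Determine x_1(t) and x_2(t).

x_1(t) = -2e^(-2t) + 4e^(-4t), x_2(t) = -e^(-2t) + 4e^(-4t)

Coefficient matrix A = [[0, -4], [2, -6]].
Characteristic polynomial det(A - λI) = λ^2 + 6λ + 8 = 0.
Eigenvalues λ = -2, -4.
For λ=-2: (A-λI) row 1 is [2, -4], so an eigenvector is (-2, -1).
For λ=-4: (A-λI) row 1 is [4, -4], so an eigenvector is (-1, -1).
General solution: c_1e^(-2t)(-2,-1) + c_2e^(-4t)(-1,-1).
Applying x_1(0)=2, x_2(0)=3 gives c_1=1, c_2=-4.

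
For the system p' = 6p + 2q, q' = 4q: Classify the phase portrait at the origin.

A = [[6,2],[0,4]]; det(A-λI) = λ^2 - 10λ + 24.
λ = 4, 6: both positive.

unstable node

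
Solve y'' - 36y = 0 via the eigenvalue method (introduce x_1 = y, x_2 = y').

Let x_1 = y, x_2 = y'. Then x_1' = x_2 and x_2' = 36x_1.
A = [[0,1],[36,0]]; det(A-λI) = λ^2 - 36.
Eigenvalues λ = 6, -6 with eigenvectors (1,6), (1,-6).

y(t) = K_1e^(6t) + K_2e^(-6t)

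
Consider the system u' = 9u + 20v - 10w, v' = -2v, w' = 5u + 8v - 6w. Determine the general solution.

u(t) = -2c_1e^(4t) + c_3e^(-t), v(t) = c_2e^(-2t), w(t) = -c_1e^(4t) + 2c_2e^(-2t) + c_3e^(-t)

Coefficient matrix A = [[9, 20, -10], [0, -2, 0], [5, 8, -6]].
det(A - λI) = 0 gives eigenvalues λ = 4, -2, -1.
For λ=4: eigenvector (-2,0,-1).
For λ=-2: eigenvector (0,1,2).
For λ=-1: eigenvector (1,0,1).
General solution: c_1e^(4t)(-2,0,-1) + c_2e^(-2t)(0,1,2) + c_3e^(-t)(1,0,1).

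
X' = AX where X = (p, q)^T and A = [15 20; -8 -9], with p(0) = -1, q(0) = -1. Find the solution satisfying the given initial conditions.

Coefficient matrix A = [[15, 20], [-8, -9]].
Characteristic polynomial det(A - λI) = λ^2 - 6λ + 25 = 0.
Eigenvalues λ = 3 ± 4i (complex conjugate pair).
For λ=3+4i: an eigenvector is (2,-1) - i(1,-1) = (2 - i, -1 + i).
A real fundamental pair from Re and Im of e^((3+4i)t)v: X_1 = e^(3t)(cos(4t)·(2,-1) + sin(4t)·(1,-1)), X_2 = e^(3t)(sin(4t)·(2,-1) - cos(4t)·(1,-1)).
General solution: c_1X_1 + c_2X_2.
Applying p(0)=-1, q(0)=-1 gives c_1=-2, c_2=-3.

p(t) = -8e^(3t)sin(4t) - e^(3t)cos(4t), q(t) = 5e^(3t)sin(4t) - e^(3t)cos(4t)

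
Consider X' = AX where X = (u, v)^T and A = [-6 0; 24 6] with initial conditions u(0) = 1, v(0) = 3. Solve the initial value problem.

Coefficient matrix A = [[-6, 0], [24, 6]].
Characteristic polynomial det(A - λI) = λ^2 - 36 = 0.
Eigenvalues λ = 6, -6.
For λ=6: (A-λI) row 1 is [-12, 0], so an eigenvector is (0, -1).
For λ=-6: (A-λI) row 2 is [24, 12], so an eigenvector is (-1, 2).
General solution: c_1e^(6t)(0,-1) + c_2e^(-6t)(-1,2).
Applying u(0)=1, v(0)=3 gives c_1=-5, c_2=-1.

u(t) = e^(-6t), v(t) = 5e^(6t) - 2e^(-6t)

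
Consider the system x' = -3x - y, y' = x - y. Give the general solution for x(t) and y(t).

Coefficient matrix A = [[-3, -1], [1, -1]].
Characteristic polynomial det(A - λI) = λ^2 + 4λ + 4 = 0.
Single eigenvalue λ = -2 with algebraic multiplicity 2.
Eigenvector v = (-1,1); generalized eigenvector w with (A-λI)w=v is (2,-1).
General solution: e^(-2t)[C_1·v + C_2·(t·v + w)].

x(t) = -C_1e^(-2t) - C_2te^(-2t) + 2C_2e^(-2t), y(t) = C_1e^(-2t) + C_2te^(-2t) - C_2e^(-2t)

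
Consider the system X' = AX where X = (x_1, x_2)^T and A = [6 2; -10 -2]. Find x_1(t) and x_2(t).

x_1(t) = K_1e^(2t)sin(2t) - K_2e^(2t)cos(2t), x_2(t) = -2K_1e^(2t)sin(2t) + K_1e^(2t)cos(2t) + K_2e^(2t)sin(2t) + 2K_2e^(2t)cos(2t)

Coefficient matrix A = [[6, 2], [-10, -2]].
Characteristic polynomial det(A - λI) = λ^2 - 4λ + 8 = 0.
Eigenvalues λ = 2 ± 2i (complex conjugate pair).
For λ=2+2i: an eigenvector is (0,1) - i(1,-2) = (0 - i, 1 + 2i).
A real fundamental pair from Re and Im of e^((2+2i)t)v: X_1 = e^(2t)(cos(2t)·(0,1) + sin(2t)·(1,-2)), X_2 = e^(2t)(sin(2t)·(0,1) - cos(2t)·(1,-2)).
General solution: K_1X_1 + K_2X_2.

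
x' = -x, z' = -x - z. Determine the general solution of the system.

Coefficient matrix A = [[-1, 0], [-1, -1]].
Characteristic polynomial det(A - λI) = λ^2 + 2λ + 1 = 0.
Single eigenvalue λ = -1 with algebraic multiplicity 2.
Eigenvector v = (0,1); generalized eigenvector w with (A-λI)w=v is (-1,-1).
General solution: e^(-t)[K_1·v + K_2·(t·v + w)].

x(t) = -K_2e^(-t), z(t) = K_1e^(-t) + K_2te^(-t) - K_2e^(-t)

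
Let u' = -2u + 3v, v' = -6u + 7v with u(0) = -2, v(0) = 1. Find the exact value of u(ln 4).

748

A = [[-2,3],[-6,7]]; eigenvalues λ = 4, 1.
Eigenvectors: (1,2) for λ=4, (-1,-1) for λ=1.
From the initial condition, c_1 = 3, c_2 = 5.
u(ln 4) = (3)(4^4)(1) + (5)(4^1)(-1) = 748.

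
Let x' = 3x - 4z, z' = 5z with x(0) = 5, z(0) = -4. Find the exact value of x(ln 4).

8000

A = [[3,-4],[0,5]]; eigenvalues λ = 5, 3.
Eigenvectors: (-2,1) for λ=5, (-1,0) for λ=3.
From the initial condition, c_1 = -4, c_2 = 3.
x(ln 4) = (-4)(4^5)(-2) + (3)(4^3)(-1) = 8000.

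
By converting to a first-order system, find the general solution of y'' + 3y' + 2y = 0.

Let x_1 = y, x_2 = y'. Then x_1' = x_2 and x_2' = -2x_1 - 3x_2.
A = [[0,1],[-2,-3]]; det(A-λI) = λ^2 + 3λ + 2.
Eigenvalues λ = -1, -2 with eigenvectors (1,-1), (1,-2).

y(t) = c_1e^(-t) + c_2e^(-2t)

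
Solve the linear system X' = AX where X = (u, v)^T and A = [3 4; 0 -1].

u(t) = -K_1e^(3t) - K_2e^(-t), v(t) = K_2e^(-t)

Coefficient matrix A = [[3, 4], [0, -1]].
Characteristic polynomial det(A - λI) = λ^2 - 2λ - 3 = 0.
Eigenvalues λ = 3, -1.
For λ=3: (A-λI) row 1 is [0, 4], so an eigenvector is (-1, 0).
For λ=-1: (A-λI) row 1 is [4, 4], so an eigenvector is (-1, 1).
General solution: K_1e^(3t)(-1,0) + K_2e^(-t)(-1,1).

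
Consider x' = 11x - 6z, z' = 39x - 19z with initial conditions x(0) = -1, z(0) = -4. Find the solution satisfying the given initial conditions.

Coefficient matrix A = [[11, -6], [39, -19]].
Characteristic polynomial det(A - λI) = λ^2 + 8λ + 25 = 0.
Eigenvalues λ = -4 ± 3i (complex conjugate pair).
For λ=-4+3i: an eigenvector is (1,3) - i(-1,-2) = (1 + i, 3 + 2i).
A real fundamental pair from Re and Im of e^((-4+3i)t)v: X_1 = e^(-4t)(cos(3t)·(1,3) + sin(3t)·(-1,-2)), X_2 = e^(-4t)(sin(3t)·(1,3) - cos(3t)·(-1,-2)).
General solution: K_1X_1 + K_2X_2.
Applying x(0)=-1, z(0)=-4 gives K_1=-2, K_2=1.

x(t) = 3e^(-4t)sin(3t) - e^(-4t)cos(3t), z(t) = 7e^(-4t)sin(3t) - 4e^(-4t)cos(3t)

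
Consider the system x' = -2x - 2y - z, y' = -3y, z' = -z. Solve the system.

x(t) = C_1e^(-2t) + 2C_2e^(-3t) - C_3e^(-t), y(t) = C_2e^(-3t), z(t) = C_3e^(-t)

Coefficient matrix A = [[-2, -2, -1], [0, -3, 0], [0, 0, -1]].
det(A - λI) = 0 gives eigenvalues λ = -2, -3, -1.
For λ=-2: eigenvector (1,0,0).
For λ=-3: eigenvector (2,1,0).
For λ=-1: eigenvector (-1,0,1).
General solution: C_1e^(-2t)(1,0,0) + C_2e^(-3t)(2,1,0) + C_3e^(-t)(-1,0,1).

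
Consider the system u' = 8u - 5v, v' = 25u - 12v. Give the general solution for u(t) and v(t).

u(t) = -K_1e^(-2t)sin(5t) + K_2e^(-2t)cos(5t), v(t) = -2K_1e^(-2t)sin(5t) + K_1e^(-2t)cos(5t) + K_2e^(-2t)sin(5t) + 2K_2e^(-2t)cos(5t)

Coefficient matrix A = [[8, -5], [25, -12]].
Characteristic polynomial det(A - λI) = λ^2 + 4λ + 29 = 0.
Eigenvalues λ = -2 ± 5i (complex conjugate pair).
For λ=-2+5i: an eigenvector is (0,1) - i(-1,-2) = (0 + i, 1 + 2i).
A real fundamental pair from Re and Im of e^((-2+5i)t)v: X_1 = e^(-2t)(cos(5t)·(0,1) + sin(5t)·(-1,-2)), X_2 = e^(-2t)(sin(5t)·(0,1) - cos(5t)·(-1,-2)).
General solution: K_1X_1 + K_2X_2.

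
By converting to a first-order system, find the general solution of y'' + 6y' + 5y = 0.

Let x_1 = y, x_2 = y'. Then x_1' = x_2 and x_2' = -5x_1 - 6x_2.
A = [[0,1],[-5,-6]]; det(A-λI) = λ^2 + 6λ + 5.
Eigenvalues λ = -5, -1 with eigenvectors (1,-5), (1,-1).

y(t) = c_1e^(-5t) + c_2e^(-t)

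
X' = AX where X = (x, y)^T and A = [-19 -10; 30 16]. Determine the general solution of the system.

Coefficient matrix A = [[-19, -10], [30, 16]].
Characteristic polynomial det(A - λI) = λ^2 + 3λ - 4 = 0.
Eigenvalues λ = 1, -4.
For λ=1: (A-λI) row 1 is [-20, -10], so an eigenvector is (1, -2).
For λ=-4: (A-λI) row 1 is [-15, -10], so an eigenvector is (2, -3).
General solution: C_1e^(t)(1,-2) + C_2e^(-4t)(2,-3).

x(t) = C_1e^(t) + 2C_2e^(-4t), y(t) = -2C_1e^(t) - 3C_2e^(-4t)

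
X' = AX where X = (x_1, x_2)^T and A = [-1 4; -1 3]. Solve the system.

x_1(t) = 2C_1e^(t) + 2C_2te^(t) - C_2e^(t), x_2(t) = C_1e^(t) + C_2te^(t)

Coefficient matrix A = [[-1, 4], [-1, 3]].
Characteristic polynomial det(A - λI) = λ^2 - 2λ + 1 = 0.
Single eigenvalue λ = 1 with algebraic multiplicity 2.
Eigenvector v = (2,1); generalized eigenvector w with (A-λI)w=v is (-1,0).
General solution: e^(t)[C_1·v + C_2·(t·v + w)].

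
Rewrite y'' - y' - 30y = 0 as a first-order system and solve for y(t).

Let x_1 = y, x_2 = y'. Then x_1' = x_2 and x_2' = 30x_1 + x_2.
A = [[0,1],[30,1]]; det(A-λI) = λ^2 - λ - 30.
Eigenvalues λ = 6, -5 with eigenvectors (1,6), (1,-5).

y(t) = C_1e^(6t) + C_2e^(-5t)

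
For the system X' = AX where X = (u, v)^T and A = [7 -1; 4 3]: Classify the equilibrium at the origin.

unstable improper node

A = [[7,-1],[4,3]]; det(A-λI) = λ^2 - 10λ + 25.
repeated λ = 5 with a single eigenvector.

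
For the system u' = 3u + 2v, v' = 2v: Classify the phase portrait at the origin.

unstable node

A = [[3,2],[0,2]]; det(A-λI) = λ^2 - 5λ + 6.
λ = 3, 2: both positive.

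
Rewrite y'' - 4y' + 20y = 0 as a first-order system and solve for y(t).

y(t) = C_1e^(2t)cos(4t) + C_2e^(2t)sin(4t)

Let x_1 = y, x_2 = y'. Then x_1' = x_2 and x_2' = -20x_1 + 4x_2.
A = [[0,1],[-20,4]]; det(A-λI) = λ^2 - 4λ + 20.
Eigenvalues λ = 2 ± 4i.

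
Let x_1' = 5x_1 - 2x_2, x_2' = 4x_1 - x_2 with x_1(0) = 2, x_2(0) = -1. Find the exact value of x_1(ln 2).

34

A = [[5,-2],[4,-1]]; eigenvalues λ = 1, 3.
Eigenvectors: (1,2) for λ=1, (-1,-1) for λ=3.
From the initial condition, c_1 = -3, c_2 = -5.
x_1(ln 2) = (-3)(2^1)(1) + (-5)(2^3)(-1) = 34.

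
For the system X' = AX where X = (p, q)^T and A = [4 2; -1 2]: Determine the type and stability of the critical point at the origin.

unstable spiral

A = [[4,2],[-1,2]]; det(A-λI) = λ^2 - 6λ + 10.
λ = 3 ± i: positive real part.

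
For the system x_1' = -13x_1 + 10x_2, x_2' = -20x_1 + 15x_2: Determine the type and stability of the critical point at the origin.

A = [[-13,10],[-20,15]]; det(A-λI) = λ^2 - 2λ + 5.
λ = 1 ± 2i: positive real part.

unstable spiral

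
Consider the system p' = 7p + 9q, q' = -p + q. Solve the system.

p(t) = 3K_1e^(4t) + 3K_2te^(4t) + K_2e^(4t), q(t) = -K_1e^(4t) - K_2te^(4t)

Coefficient matrix A = [[7, 9], [-1, 1]].
Characteristic polynomial det(A - λI) = λ^2 - 8λ + 16 = 0.
Single eigenvalue λ = 4 with algebraic multiplicity 2.
Eigenvector v = (3,-1); generalized eigenvector w with (A-λI)w=v is (1,0).
General solution: e^(4t)[K_1·v + K_2·(t·v + w)].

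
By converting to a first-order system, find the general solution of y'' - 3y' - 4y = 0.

y(t) = c_1e^(4t) + c_2e^(-t)

Let x_1 = y, x_2 = y'. Then x_1' = x_2 and x_2' = 4x_1 + 3x_2.
A = [[0,1],[4,3]]; det(A-λI) = λ^2 - 3λ - 4.
Eigenvalues λ = 4, -1 with eigenvectors (1,4), (1,-1).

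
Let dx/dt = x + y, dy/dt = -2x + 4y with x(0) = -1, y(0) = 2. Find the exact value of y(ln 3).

A = [[1,1],[-2,4]]; eigenvalues λ = 2, 3.
Eigenvectors: (-1,-1) for λ=2, (1,2) for λ=3.
From the initial condition, c_1 = 4, c_2 = 3.
y(ln 3) = (4)(3^2)(-1) + (3)(3^3)(2) = 126.

126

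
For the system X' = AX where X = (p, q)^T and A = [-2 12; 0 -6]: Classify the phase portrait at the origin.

stable node

A = [[-2,12],[0,-6]]; det(A-λI) = λ^2 + 8λ + 12.
λ = -6, -2: both negative.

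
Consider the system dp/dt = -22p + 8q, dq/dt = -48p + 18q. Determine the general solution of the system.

p(t) = C_1e^(-6t) - C_2e^(2t), q(t) = 2C_1e^(-6t) - 3C_2e^(2t)

Coefficient matrix A = [[-22, 8], [-48, 18]].
Characteristic polynomial det(A - λI) = λ^2 + 4λ - 12 = 0.
Eigenvalues λ = -6, 2.
For λ=-6: (A-λI) row 1 is [-16, 8], so an eigenvector is (1, 2).
For λ=2: (A-λI) row 1 is [-24, 8], so an eigenvector is (-1, -3).
General solution: C_1e^(-6t)(1,2) + C_2e^(2t)(-1,-3).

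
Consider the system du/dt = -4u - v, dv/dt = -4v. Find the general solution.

Coefficient matrix A = [[-4, -1], [0, -4]].
Characteristic polynomial det(A - λI) = λ^2 + 8λ + 16 = 0.
Single eigenvalue λ = -4 with algebraic multiplicity 2.
Eigenvector v = (1,0); generalized eigenvector w with (A-λI)w=v is (-1,-1).
General solution: e^(-4t)[C_1·v + C_2·(t·v + w)].

u(t) = C_1e^(-4t) + C_2te^(-4t) - C_2e^(-4t), v(t) = -C_2e^(-4t)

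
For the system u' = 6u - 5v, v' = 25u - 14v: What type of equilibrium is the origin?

A = [[6,-5],[25,-14]]; det(A-λI) = λ^2 + 8λ + 41.
λ = -4 ± 5i: negative real part.

stable spiral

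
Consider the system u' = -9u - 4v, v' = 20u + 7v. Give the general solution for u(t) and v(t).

u(t) = K_1e^(-t)sin(4t) - K_2e^(-t)cos(4t), v(t) = -2K_1e^(-t)sin(4t) - K_1e^(-t)cos(4t) - K_2e^(-t)sin(4t) + 2K_2e^(-t)cos(4t)

Coefficient matrix A = [[-9, -4], [20, 7]].
Characteristic polynomial det(A - λI) = λ^2 + 2λ + 17 = 0.
Eigenvalues λ = -1 ± 4i (complex conjugate pair).
For λ=-1+4i: an eigenvector is (0,-1) - i(1,-2) = (0 - i, -1 + 2i).
A real fundamental pair from Re and Im of e^((-1+4i)t)v: X_1 = e^(-t)(cos(4t)·(0,-1) + sin(4t)·(1,-2)), X_2 = e^(-t)(sin(4t)·(0,-1) - cos(4t)·(1,-2)).
General solution: K_1X_1 + K_2X_2.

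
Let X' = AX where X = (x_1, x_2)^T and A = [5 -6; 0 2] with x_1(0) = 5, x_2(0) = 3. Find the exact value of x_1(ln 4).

-928

A = [[5,-6],[0,2]]; eigenvalues λ = 5, 2.
Eigenvectors: (1,0) for λ=5, (-2,-1) for λ=2.
From the initial condition, c_1 = -1, c_2 = -3.
x_1(ln 4) = (-1)(4^5)(1) + (-3)(4^2)(-2) = -928.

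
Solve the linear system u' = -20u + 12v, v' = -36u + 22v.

Coefficient matrix A = [[-20, 12], [-36, 22]].
Characteristic polynomial det(A - λI) = λ^2 - 2λ - 8 = 0.
Eigenvalues λ = 4, -2.
For λ=4: (A-λI) row 1 is [-24, 12], so an eigenvector is (1, 2).
For λ=-2: (A-λI) row 1 is [-18, 12], so an eigenvector is (-2, -3).
General solution: K_1e^(4t)(1,2) + K_2e^(-2t)(-2,-3).

u(t) = K_1e^(4t) - 2K_2e^(-2t), v(t) = 2K_1e^(4t) - 3K_2e^(-2t)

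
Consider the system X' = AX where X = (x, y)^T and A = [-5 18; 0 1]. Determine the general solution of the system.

x(t) = c_1e^(-5t) + 3c_2e^(t), y(t) = c_2e^(t)

Coefficient matrix A = [[-5, 18], [0, 1]].
Characteristic polynomial det(A - λI) = λ^2 + 4λ - 5 = 0.
Eigenvalues λ = -5, 1.
For λ=-5: (A-λI) row 1 is [0, 18], so an eigenvector is (1, 0).
For λ=1: (A-λI) row 1 is [-6, 18], so an eigenvector is (3, 1).
General solution: c_1e^(-5t)(1,0) + c_2e^(t)(3,1).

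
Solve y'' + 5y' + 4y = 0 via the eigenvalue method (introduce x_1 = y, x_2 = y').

y(t) = K_1e^(-4t) + K_2e^(-t)

Let x_1 = y, x_2 = y'. Then x_1' = x_2 and x_2' = -4x_1 - 5x_2.
A = [[0,1],[-4,-5]]; det(A-λI) = λ^2 + 5λ + 4.
Eigenvalues λ = -4, -1 with eigenvectors (1,-4), (1,-1).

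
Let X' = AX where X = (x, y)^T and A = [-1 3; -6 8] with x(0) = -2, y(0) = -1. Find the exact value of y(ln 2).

52

A = [[-1,3],[-6,8]]; eigenvalues λ = 5, 2.
Eigenvectors: (1,2) for λ=5, (1,1) for λ=2.
From the initial condition, c_1 = 1, c_2 = -3.
y(ln 2) = (1)(2^5)(2) + (-3)(2^2)(1) = 52.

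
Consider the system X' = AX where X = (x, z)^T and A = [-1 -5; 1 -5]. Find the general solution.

Coefficient matrix A = [[-1, -5], [1, -5]].
Characteristic polynomial det(A - λI) = λ^2 + 6λ + 10 = 0.
Eigenvalues λ = -3 ± i (complex conjugate pair).
For λ=-3+i: an eigenvector is (1,0) - i(2,1) = (1 - 2i, 0 - i).
A real fundamental pair from Re and Im of e^((-3+i)t)v: X_1 = e^(-3t)(cos(t)·(1,0) + sin(t)·(2,1)), X_2 = e^(-3t)(sin(t)·(1,0) - cos(t)·(2,1)).
General solution: K_1X_1 + K_2X_2.

x(t) = 2K_1e^(-3t)sin(t) + K_1e^(-3t)cos(t) + K_2e^(-3t)sin(t) - 2K_2e^(-3t)cos(t), z(t) = K_1e^(-3t)sin(t) - K_2e^(-3t)cos(t)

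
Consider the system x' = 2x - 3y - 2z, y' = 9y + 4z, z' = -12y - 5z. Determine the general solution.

Coefficient matrix A = [[2, -3, -2], [0, 9, 4], [0, -12, -5]].
det(A - λI) = 0 gives eigenvalues λ = 2, 3, 1.
For λ=2: eigenvector (1,0,0).
For λ=3: eigenvector (0,-2,3).
For λ=1: eigenvector (1,-1,2).
General solution: C_1e^(2t)(1,0,0) + C_2e^(3t)(0,-2,3) + C_3e^(t)(1,-1,2).

x(t) = C_1e^(2t) + C_3e^(t), y(t) = -2C_2e^(3t) - C_3e^(t), z(t) = 3C_2e^(3t) + 2C_3e^(t)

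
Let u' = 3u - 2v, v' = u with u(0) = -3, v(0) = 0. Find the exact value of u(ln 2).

A = [[3,-2],[1,0]]; eigenvalues λ = 2, 1.
Eigenvectors: (-2,-1) for λ=2, (-1,-1) for λ=1.
From the initial condition, c_1 = 3, c_2 = -3.
u(ln 2) = (3)(2^2)(-2) + (-3)(2^1)(-1) = -18.

-18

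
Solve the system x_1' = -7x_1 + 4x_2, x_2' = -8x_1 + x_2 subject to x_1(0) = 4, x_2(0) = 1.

x_1(t) = -3e^(-3t)sin(4t) + 4e^(-3t)cos(4t), x_2(t) = -7e^(-3t)sin(4t) + e^(-3t)cos(4t)

Coefficient matrix A = [[-7, 4], [-8, 1]].
Characteristic polynomial det(A - λI) = λ^2 + 6λ + 25 = 0.
Eigenvalues λ = -3 ± 4i (complex conjugate pair).
For λ=-3+4i: an eigenvector is (1,1) - i(0,-1) = (1, 1 + i).
A real fundamental pair from Re and Im of e^((-3+4i)t)v: X_1 = e^(-3t)(cos(4t)·(1,1) + sin(4t)·(0,-1)), X_2 = e^(-3t)(sin(4t)·(1,1) - cos(4t)·(0,-1)).
General solution: K_1X_1 + K_2X_2.
Applying x_1(0)=4, x_2(0)=1 gives K_1=4, K_2=-3.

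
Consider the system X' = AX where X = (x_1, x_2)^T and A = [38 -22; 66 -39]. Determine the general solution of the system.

x_1(t) = 2K_1e^(5t) + K_2e^(-6t), x_2(t) = 3K_1e^(5t) + 2K_2e^(-6t)

Coefficient matrix A = [[38, -22], [66, -39]].
Characteristic polynomial det(A - λI) = λ^2 + λ - 30 = 0.
Eigenvalues λ = 5, -6.
For λ=5: (A-λI) row 1 is [33, -22], so an eigenvector is (2, 3).
For λ=-6: (A-λI) row 1 is [44, -22], so an eigenvector is (1, 2).
General solution: K_1e^(5t)(2,3) + K_2e^(-6t)(1,2).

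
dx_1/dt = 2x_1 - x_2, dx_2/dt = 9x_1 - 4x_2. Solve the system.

x_1(t) = C_1e^(-t) + C_2te^(-t), x_2(t) = 3C_1e^(-t) + 3C_2te^(-t) - C_2e^(-t)

Coefficient matrix A = [[2, -1], [9, -4]].
Characteristic polynomial det(A - λI) = λ^2 + 2λ + 1 = 0.
Single eigenvalue λ = -1 with algebraic multiplicity 2.
Eigenvector v = (1,3); generalized eigenvector w with (A-λI)w=v is (0,-1).
General solution: e^(-t)[C_1·v + C_2·(t·v + w)].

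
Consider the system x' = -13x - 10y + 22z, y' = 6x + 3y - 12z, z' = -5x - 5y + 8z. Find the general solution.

x(t) = -K_1e^(-3t) - 2K_2e^(3t) + 2K_3e^(-2t), y(t) = K_1e^(-3t) + K_2e^(3t), z(t) = -K_2e^(3t) + K_3e^(-2t)

Coefficient matrix A = [[-13, -10, 22], [6, 3, -12], [-5, -5, 8]].
det(A - λI) = 0 gives eigenvalues λ = -3, 3, -2.
For λ=-3: eigenvector (-1,1,0).
For λ=3: eigenvector (-2,1,-1).
For λ=-2: eigenvector (2,0,1).
General solution: K_1e^(-3t)(-1,1,0) + K_2e^(3t)(-2,1,-1) + K_3e^(-2t)(2,0,1).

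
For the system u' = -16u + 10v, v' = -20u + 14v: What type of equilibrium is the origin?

saddle

A = [[-16,10],[-20,14]]; det(A-λI) = λ^2 + 2λ - 24.
λ = -6, 4: opposite signs.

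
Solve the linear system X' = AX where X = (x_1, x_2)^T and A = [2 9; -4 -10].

Coefficient matrix A = [[2, 9], [-4, -10]].
Characteristic polynomial det(A - λI) = λ^2 + 8λ + 16 = 0.
Single eigenvalue λ = -4 with algebraic multiplicity 2.
Eigenvector v = (-3,2); generalized eigenvector w with (A-λI)w=v is (-2,1).
General solution: e^(-4t)[C_1·v + C_2·(t·v + w)].

x_1(t) = -3C_1e^(-4t) - 3C_2te^(-4t) - 2C_2e^(-4t), x_2(t) = 2C_1e^(-4t) + 2C_2te^(-4t) + C_2e^(-4t)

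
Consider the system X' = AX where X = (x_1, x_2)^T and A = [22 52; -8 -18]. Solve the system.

Coefficient matrix A = [[22, 52], [-8, -18]].
Characteristic polynomial det(A - λI) = λ^2 - 4λ + 20 = 0.
Eigenvalues λ = 2 ± 4i (complex conjugate pair).
For λ=2+4i: an eigenvector is (-2,1) - i(3,-1) = (-2 - 3i, 1 + i).
A real fundamental pair from Re and Im of e^((2+4i)t)v: X_1 = e^(2t)(cos(4t)·(-2,1) + sin(4t)·(3,-1)), X_2 = e^(2t)(sin(4t)·(-2,1) - cos(4t)·(3,-1)).
General solution: C_1X_1 + C_2X_2.

x_1(t) = 3C_1e^(2t)sin(4t) - 2C_1e^(2t)cos(4t) - 2C_2e^(2t)sin(4t) - 3C_2e^(2t)cos(4t), x_2(t) = -C_1e^(2t)sin(4t) + C_1e^(2t)cos(4t) + C_2e^(2t)sin(4t) + C_2e^(2t)cos(4t)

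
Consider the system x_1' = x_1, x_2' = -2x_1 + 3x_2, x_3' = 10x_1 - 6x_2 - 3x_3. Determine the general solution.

x_1(t) = C_3e^(t), x_2(t) = C_2e^(3t) + C_3e^(t), x_3(t) = C_1e^(-3t) - C_2e^(3t) + C_3e^(t)

Coefficient matrix A = [[1, 0, 0], [-2, 3, 0], [10, -6, -3]].
det(A - λI) = 0 gives eigenvalues λ = -3, 3, 1.
For λ=-3: eigenvector (0,0,1).
For λ=3: eigenvector (0,1,-1).
For λ=1: eigenvector (1,1,1).
General solution: C_1e^(-3t)(0,0,1) + C_2e^(3t)(0,1,-1) + C_3e^(t)(1,1,1).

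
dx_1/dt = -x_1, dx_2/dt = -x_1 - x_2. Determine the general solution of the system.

Coefficient matrix A = [[-1, 0], [-1, -1]].
Characteristic polynomial det(A - λI) = λ^2 + 2λ + 1 = 0.
Single eigenvalue λ = -1 with algebraic multiplicity 2.
Eigenvector v = (0,-1); generalized eigenvector w with (A-λI)w=v is (1,0).
General solution: e^(-t)[K_1·v + K_2·(t·v + w)].

x_1(t) = K_2e^(-t), x_2(t) = -K_1e^(-t) - K_2te^(-t)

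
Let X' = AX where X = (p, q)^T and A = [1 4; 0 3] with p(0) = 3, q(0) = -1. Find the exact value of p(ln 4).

A = [[1,4],[0,3]]; eigenvalues λ = 1, 3.
Eigenvectors: (-1,0) for λ=1, (2,1) for λ=3.
From the initial condition, c_1 = -5, c_2 = -1.
p(ln 4) = (-5)(4^1)(-1) + (-1)(4^3)(2) = -108.

-108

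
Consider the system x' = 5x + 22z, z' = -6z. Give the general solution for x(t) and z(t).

x(t) = c_1e^(5t) + 2c_2e^(-6t), z(t) = -c_2e^(-6t)

Coefficient matrix A = [[5, 22], [0, -6]].
Characteristic polynomial det(A - λI) = λ^2 + λ - 30 = 0.
Eigenvalues λ = 5, -6.
For λ=5: (A-λI) row 1 is [0, 22], so an eigenvector is (1, 0).
For λ=-6: (A-λI) row 1 is [11, 22], so an eigenvector is (2, -1).
General solution: c_1e^(5t)(1,0) + c_2e^(-6t)(2,-1).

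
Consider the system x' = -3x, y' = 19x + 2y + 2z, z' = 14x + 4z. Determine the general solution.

x(t) = K_1e^(-3t), y(t) = -3K_1e^(-3t) + K_2e^(4t) + K_3e^(2t), z(t) = -2K_1e^(-3t) + K_2e^(4t)

Coefficient matrix A = [[-3, 0, 0], [19, 2, 2], [14, 0, 4]].
det(A - λI) = 0 gives eigenvalues λ = -3, 4, 2.
For λ=-3: eigenvector (1,-3,-2).
For λ=4: eigenvector (0,1,1).
For λ=2: eigenvector (0,1,0).
General solution: K_1e^(-3t)(1,-3,-2) + K_2e^(4t)(0,1,1) + K_3e^(2t)(0,1,0).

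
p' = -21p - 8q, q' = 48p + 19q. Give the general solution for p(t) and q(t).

Coefficient matrix A = [[-21, -8], [48, 19]].
Characteristic polynomial det(A - λI) = λ^2 + 2λ - 15 = 0.
Eigenvalues λ = -5, 3.
For λ=-5: (A-λI) row 1 is [-16, -8], so an eigenvector is (1, -2).
For λ=3: (A-λI) row 1 is [-24, -8], so an eigenvector is (-1, 3).
General solution: K_1e^(-5t)(1,-2) + K_2e^(3t)(-1,3).

p(t) = K_1e^(-5t) - K_2e^(3t), q(t) = -2K_1e^(-5t) + 3K_2e^(3t)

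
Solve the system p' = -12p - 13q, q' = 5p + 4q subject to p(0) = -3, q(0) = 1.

Coefficient matrix A = [[-12, -13], [5, 4]].
Characteristic polynomial det(A - λI) = λ^2 + 8λ + 17 = 0.
Eigenvalues λ = -4 ± i (complex conjugate pair).
For λ=-4+i: an eigenvector is (2,-1) - i(-3,2) = (2 + 3i, -1 - 2i).
A real fundamental pair from Re and Im of e^((-4+i)t)v: X_1 = e^(-4t)(cos(t)·(2,-1) + sin(t)·(-3,2)), X_2 = e^(-4t)(sin(t)·(2,-1) - cos(t)·(-3,2)).
General solution: C_1X_1 + C_2X_2.
Applying p(0)=-3, q(0)=1 gives C_1=-3, C_2=1.

p(t) = 11e^(-4t)sin(t) - 3e^(-4t)cos(t), q(t) = -7e^(-4t)sin(t) + e^(-4t)cos(t)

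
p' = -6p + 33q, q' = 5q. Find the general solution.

p(t) = -3C_1e^(5t) + C_2e^(-6t), q(t) = -C_1e^(5t)

Coefficient matrix A = [[-6, 33], [0, 5]].
Characteristic polynomial det(A - λI) = λ^2 + λ - 30 = 0.
Eigenvalues λ = 5, -6.
For λ=5: (A-λI) row 1 is [-11, 33], so an eigenvector is (-3, -1).
For λ=-6: (A-λI) row 1 is [0, 33], so an eigenvector is (1, 0).
General solution: C_1e^(5t)(-3,-1) + C_2e^(-6t)(1,0).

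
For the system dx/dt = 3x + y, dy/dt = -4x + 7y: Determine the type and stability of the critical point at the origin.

unstable improper node

A = [[3,1],[-4,7]]; det(A-λI) = λ^2 - 10λ + 25.
repeated λ = 5 with a single eigenvector.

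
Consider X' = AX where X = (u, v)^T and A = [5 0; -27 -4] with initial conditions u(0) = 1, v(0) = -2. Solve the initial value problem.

Coefficient matrix A = [[5, 0], [-27, -4]].
Characteristic polynomial det(A - λI) = λ^2 - λ - 20 = 0.
Eigenvalues λ = -4, 5.
For λ=-4: (A-λI) row 1 is [9, 0], so an eigenvector is (0, 1).
For λ=5: (A-λI) row 2 is [-27, -9], so an eigenvector is (-1, 3).
General solution: K_1e^(-4t)(0,1) + K_2e^(5t)(-1,3).
Applying u(0)=1, v(0)=-2 gives K_1=1, K_2=-1.

u(t) = e^(5t), v(t) = -3e^(5t) + e^(-4t)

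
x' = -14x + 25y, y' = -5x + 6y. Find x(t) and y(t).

Coefficient matrix A = [[-14, 25], [-5, 6]].
Characteristic polynomial det(A - λI) = λ^2 + 8λ + 41 = 0.
Eigenvalues λ = -4 ± 5i (complex conjugate pair).
For λ=-4+5i: an eigenvector is (2,1) - i(1,0) = (2 - i, 1).
A real fundamental pair from Re and Im of e^((-4+5i)t)v: X_1 = e^(-4t)(cos(5t)·(2,1) + sin(5t)·(1,0)), X_2 = e^(-4t)(sin(5t)·(2,1) - cos(5t)·(1,0)).
General solution: c_1X_1 + c_2X_2.

x(t) = c_1e^(-4t)sin(5t) + 2c_1e^(-4t)cos(5t) + 2c_2e^(-4t)sin(5t) - c_2e^(-4t)cos(5t), y(t) = c_1e^(-4t)cos(5t) + c_2e^(-4t)sin(5t)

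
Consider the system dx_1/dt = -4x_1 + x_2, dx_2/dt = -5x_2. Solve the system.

x_1(t) = C_1e^(-5t) - C_2e^(-4t), x_2(t) = -C_1e^(-5t)

Coefficient matrix A = [[-4, 1], [0, -5]].
Characteristic polynomial det(A - λI) = λ^2 + 9λ + 20 = 0.
Eigenvalues λ = -5, -4.
For λ=-5: (A-λI) row 1 is [1, 1], so an eigenvector is (1, -1).
For λ=-4: (A-λI) row 1 is [0, 1], so an eigenvector is (-1, 0).
General solution: C_1e^(-5t)(1,-1) + C_2e^(-4t)(-1,0).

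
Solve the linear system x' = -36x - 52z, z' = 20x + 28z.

x(t) = -3K_1e^(-4t)sin(4t) + 2K_1e^(-4t)cos(4t) + 2K_2e^(-4t)sin(4t) + 3K_2e^(-4t)cos(4t), z(t) = 2K_1e^(-4t)sin(4t) - K_1e^(-4t)cos(4t) - K_2e^(-4t)sin(4t) - 2K_2e^(-4t)cos(4t)

Coefficient matrix A = [[-36, -52], [20, 28]].
Characteristic polynomial det(A - λI) = λ^2 + 8λ + 32 = 0.
Eigenvalues λ = -4 ± 4i (complex conjugate pair).
For λ=-4+4i: an eigenvector is (2,-1) - i(-3,2) = (2 + 3i, -1 - 2i).
A real fundamental pair from Re and Im of e^((-4+4i)t)v: X_1 = e^(-4t)(cos(4t)·(2,-1) + sin(4t)·(-3,2)), X_2 = e^(-4t)(sin(4t)·(2,-1) - cos(4t)·(-3,2)).
General solution: K_1X_1 + K_2X_2.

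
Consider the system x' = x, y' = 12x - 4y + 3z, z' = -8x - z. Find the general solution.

Coefficient matrix A = [[1, 0, 0], [12, -4, 3], [-8, 0, -1]].
det(A - λI) = 0 gives eigenvalues λ = -1, -4, 1.
For λ=-1: eigenvector (0,1,1).
For λ=-4: eigenvector (0,1,0).
For λ=1: eigenvector (1,0,-4).
General solution: K_1e^(-t)(0,1,1) + K_2e^(-4t)(0,1,0) + K_3e^(t)(1,0,-4).

x(t) = K_3e^(t), y(t) = K_1e^(-t) + K_2e^(-4t), z(t) = K_1e^(-t) - 4K_3e^(t)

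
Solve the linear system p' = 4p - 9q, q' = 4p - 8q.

p(t) = -3K_1e^(-2t) - 3K_2te^(-2t) + K_2e^(-2t), q(t) = -2K_1e^(-2t) - 2K_2te^(-2t) + K_2e^(-2t)

Coefficient matrix A = [[4, -9], [4, -8]].
Characteristic polynomial det(A - λI) = λ^2 + 4λ + 4 = 0.
Single eigenvalue λ = -2 with algebraic multiplicity 2.
Eigenvector v = (-3,-2); generalized eigenvector w with (A-λI)w=v is (1,1).
General solution: e^(-2t)[K_1·v + K_2·(t·v + w)].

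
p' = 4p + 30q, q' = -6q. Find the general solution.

Coefficient matrix A = [[4, 30], [0, -6]].
Characteristic polynomial det(A - λI) = λ^2 + 2λ - 24 = 0.
Eigenvalues λ = 4, -6.
For λ=4: (A-λI) row 1 is [0, 30], so an eigenvector is (1, 0).
For λ=-6: (A-λI) row 1 is [10, 30], so an eigenvector is (3, -1).
General solution: c_1e^(4t)(1,0) + c_2e^(-6t)(3,-1).

p(t) = c_1e^(4t) + 3c_2e^(-6t), q(t) = -c_2e^(-6t)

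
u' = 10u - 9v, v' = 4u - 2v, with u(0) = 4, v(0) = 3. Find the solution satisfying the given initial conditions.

Coefficient matrix A = [[10, -9], [4, -2]].
Characteristic polynomial det(A - λI) = λ^2 - 8λ + 16 = 0.
Single eigenvalue λ = 4 with algebraic multiplicity 2.
Eigenvector v = (3,2); generalized eigenvector w with (A-λI)w=v is (2,1).
General solution: e^(4t)[C_1·v + C_2·(t·v + w)].
Applying u(0)=4, v(0)=3 gives C_1=2, C_2=-1.

u(t) = -3te^(4t) + 4e^(4t), v(t) = -2te^(4t) + 3e^(4t)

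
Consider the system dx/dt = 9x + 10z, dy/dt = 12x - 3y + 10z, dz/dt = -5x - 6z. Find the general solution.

x(t) = 2C_1e^(4t) + C_3e^(-t), y(t) = 2C_1e^(4t) + C_2e^(-3t) + C_3e^(-t), z(t) = -C_1e^(4t) - C_3e^(-t)

Coefficient matrix A = [[9, 0, 10], [12, -3, 10], [-5, 0, -6]].
det(A - λI) = 0 gives eigenvalues λ = 4, -3, -1.
For λ=4: eigenvector (2,2,-1).
For λ=-3: eigenvector (0,1,0).
For λ=-1: eigenvector (1,1,-1).
General solution: C_1e^(4t)(2,2,-1) + C_2e^(-3t)(0,1,0) + C_3e^(-t)(1,1,-1).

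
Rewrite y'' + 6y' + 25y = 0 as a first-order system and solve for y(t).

y(t) = c_1e^(-3t)cos(4t) + c_2e^(-3t)sin(4t)

Let x_1 = y, x_2 = y'. Then x_1' = x_2 and x_2' = -25x_1 - 6x_2.
A = [[0,1],[-25,-6]]; det(A-λI) = λ^2 + 6λ + 25.
Eigenvalues λ = -3 ± 4i.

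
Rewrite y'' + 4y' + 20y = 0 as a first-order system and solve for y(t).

y(t) = K_1e^(-2t)cos(4t) + K_2e^(-2t)sin(4t)

Let x_1 = y, x_2 = y'. Then x_1' = x_2 and x_2' = -20x_1 - 4x_2.
A = [[0,1],[-20,-4]]; det(A-λI) = λ^2 + 4λ + 20.
Eigenvalues λ = -2 ± 4i.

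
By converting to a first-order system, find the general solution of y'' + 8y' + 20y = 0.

Let x_1 = y, x_2 = y'. Then x_1' = x_2 and x_2' = -20x_1 - 8x_2.
A = [[0,1],[-20,-8]]; det(A-λI) = λ^2 + 8λ + 20.
Eigenvalues λ = -4 ± 2i.

y(t) = K_1e^(-4t)cos(2t) + K_2e^(-4t)sin(2t)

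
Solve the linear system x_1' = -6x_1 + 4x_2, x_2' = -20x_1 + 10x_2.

x_1(t) = -K_1e^(2t)cos(4t) - K_2e^(2t)sin(4t), x_2(t) = K_1e^(2t)sin(4t) - 2K_1e^(2t)cos(4t) - 2K_2e^(2t)sin(4t) - K_2e^(2t)cos(4t)

Coefficient matrix A = [[-6, 4], [-20, 10]].
Characteristic polynomial det(A - λI) = λ^2 - 4λ + 20 = 0.
Eigenvalues λ = 2 ± 4i (complex conjugate pair).
For λ=2+4i: an eigenvector is (-1,-2) - i(0,1) = (-1, -2 - i).
A real fundamental pair from Re and Im of e^((2+4i)t)v: X_1 = e^(2t)(cos(4t)·(-1,-2) + sin(4t)·(0,1)), X_2 = e^(2t)(sin(4t)·(-1,-2) - cos(4t)·(0,1)).
General solution: K_1X_1 + K_2X_2.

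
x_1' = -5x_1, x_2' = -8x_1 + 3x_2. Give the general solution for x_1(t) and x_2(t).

Coefficient matrix A = [[-5, 0], [-8, 3]].
Characteristic polynomial det(A - λI) = λ^2 + 2λ - 15 = 0.
Eigenvalues λ = -5, 3.
For λ=-5: (A-λI) row 2 is [-8, 8], so an eigenvector is (1, 1).
For λ=3: (A-λI) row 1 is [-8, 0], so an eigenvector is (0, -1).
General solution: C_1e^(-5t)(1,1) + C_2e^(3t)(0,-1).

x_1(t) = C_1e^(-5t), x_2(t) = C_1e^(-5t) - C_2e^(3t)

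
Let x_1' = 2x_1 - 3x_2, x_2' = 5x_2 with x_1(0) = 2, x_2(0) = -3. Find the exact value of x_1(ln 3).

A = [[2,-3],[0,5]]; eigenvalues λ = 5, 2.
Eigenvectors: (1,-1) for λ=5, (1,0) for λ=2.
From the initial condition, c_1 = 3, c_2 = -1.
x_1(ln 3) = (3)(3^5)(1) + (-1)(3^2)(1) = 720.

720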